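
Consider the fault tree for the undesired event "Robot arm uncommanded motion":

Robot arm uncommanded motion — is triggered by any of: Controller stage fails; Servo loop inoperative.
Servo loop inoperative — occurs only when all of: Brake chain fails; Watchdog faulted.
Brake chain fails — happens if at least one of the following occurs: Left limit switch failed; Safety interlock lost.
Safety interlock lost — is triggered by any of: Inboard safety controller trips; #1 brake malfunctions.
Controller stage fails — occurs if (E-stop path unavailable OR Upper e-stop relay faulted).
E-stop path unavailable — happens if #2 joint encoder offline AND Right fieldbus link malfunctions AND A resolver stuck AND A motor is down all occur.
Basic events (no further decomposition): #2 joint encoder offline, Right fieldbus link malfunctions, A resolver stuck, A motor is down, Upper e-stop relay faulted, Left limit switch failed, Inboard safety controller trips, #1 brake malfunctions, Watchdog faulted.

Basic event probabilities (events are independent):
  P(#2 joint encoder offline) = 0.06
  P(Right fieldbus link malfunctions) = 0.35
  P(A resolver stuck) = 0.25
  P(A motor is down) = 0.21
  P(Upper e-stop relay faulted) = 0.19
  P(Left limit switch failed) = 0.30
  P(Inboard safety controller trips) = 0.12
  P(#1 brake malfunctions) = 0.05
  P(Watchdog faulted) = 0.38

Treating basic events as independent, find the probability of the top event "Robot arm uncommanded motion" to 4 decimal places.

P(E-stop path unavailable) [AND] = 0.06 × 0.35 × 0.25 × 0.21 = 0.001103
P(Controller stage fails) [OR] = 1 − (1−0.001103) × (1−0.19) = 0.190893
P(Safety interlock lost) [OR] = 1 − (1−0.12) × (1−0.05) = 0.164000
P(Brake chain fails) [OR] = 1 − (1−0.30) × (1−0.164000) = 0.414800
P(Servo loop inoperative) [AND] = 0.414800 × 0.38 = 0.157624
P(Robot arm uncommanded motion) [OR] = 1 − (1−0.190893) × (1−0.157624) = 0.318428
Rounded to 4 decimal places: P(Robot arm uncommanded motion) ≈ 0.3184.

0.3184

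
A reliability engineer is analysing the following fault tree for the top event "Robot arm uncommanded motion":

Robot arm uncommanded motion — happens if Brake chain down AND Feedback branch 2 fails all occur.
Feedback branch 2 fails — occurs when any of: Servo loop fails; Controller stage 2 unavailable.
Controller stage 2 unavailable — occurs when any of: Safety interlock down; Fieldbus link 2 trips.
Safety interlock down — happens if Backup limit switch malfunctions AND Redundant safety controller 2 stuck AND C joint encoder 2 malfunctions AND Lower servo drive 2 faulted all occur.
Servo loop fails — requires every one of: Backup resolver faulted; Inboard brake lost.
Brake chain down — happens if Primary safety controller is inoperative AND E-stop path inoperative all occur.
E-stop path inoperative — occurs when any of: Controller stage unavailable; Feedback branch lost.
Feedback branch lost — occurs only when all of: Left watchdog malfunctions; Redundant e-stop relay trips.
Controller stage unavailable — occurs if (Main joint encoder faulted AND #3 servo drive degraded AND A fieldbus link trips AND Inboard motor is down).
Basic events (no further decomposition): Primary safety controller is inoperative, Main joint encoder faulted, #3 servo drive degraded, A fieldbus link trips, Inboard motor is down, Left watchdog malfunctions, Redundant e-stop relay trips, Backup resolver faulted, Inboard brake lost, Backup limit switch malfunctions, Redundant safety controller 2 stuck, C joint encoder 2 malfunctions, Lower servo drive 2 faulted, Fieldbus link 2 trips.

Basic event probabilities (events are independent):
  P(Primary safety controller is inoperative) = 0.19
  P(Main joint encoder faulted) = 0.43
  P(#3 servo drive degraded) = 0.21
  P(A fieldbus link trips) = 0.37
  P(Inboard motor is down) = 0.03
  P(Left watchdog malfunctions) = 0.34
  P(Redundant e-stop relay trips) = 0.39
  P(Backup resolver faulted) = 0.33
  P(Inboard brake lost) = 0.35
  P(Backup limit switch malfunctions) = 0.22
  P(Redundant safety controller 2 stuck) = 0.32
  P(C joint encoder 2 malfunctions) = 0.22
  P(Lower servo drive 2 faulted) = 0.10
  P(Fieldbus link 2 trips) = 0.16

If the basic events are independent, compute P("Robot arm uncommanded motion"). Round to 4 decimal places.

0.0065

P(Controller stage unavailable) [AND] = 0.43 × 0.21 × 0.37 × 0.03 = 0.001002
P(Feedback branch lost) [AND] = 0.34 × 0.39 = 0.132600
P(E-stop path inoperative) [OR] = 1 − (1−0.001002) × (1−0.132600) = 0.133469
P(Brake chain down) [AND] = 0.19 × 0.133469 = 0.025359
P(Servo loop fails) [AND] = 0.33 × 0.35 = 0.115500
P(Safety interlock down) [AND] = 0.22 × 0.32 × 0.22 × 0.10 = 0.001549
P(Controller stage 2 unavailable) [OR] = 1 − (1−0.001549) × (1−0.16) = 0.161301
P(Feedback branch 2 fails) [OR] = 1 − (1−0.115500) × (1−0.161301) = 0.258171
P(Robot arm uncommanded motion) [AND] = 0.025359 × 0.258171 = 0.006547
Rounded to 4 decimal places: P(Robot arm uncommanded motion) ≈ 0.0065.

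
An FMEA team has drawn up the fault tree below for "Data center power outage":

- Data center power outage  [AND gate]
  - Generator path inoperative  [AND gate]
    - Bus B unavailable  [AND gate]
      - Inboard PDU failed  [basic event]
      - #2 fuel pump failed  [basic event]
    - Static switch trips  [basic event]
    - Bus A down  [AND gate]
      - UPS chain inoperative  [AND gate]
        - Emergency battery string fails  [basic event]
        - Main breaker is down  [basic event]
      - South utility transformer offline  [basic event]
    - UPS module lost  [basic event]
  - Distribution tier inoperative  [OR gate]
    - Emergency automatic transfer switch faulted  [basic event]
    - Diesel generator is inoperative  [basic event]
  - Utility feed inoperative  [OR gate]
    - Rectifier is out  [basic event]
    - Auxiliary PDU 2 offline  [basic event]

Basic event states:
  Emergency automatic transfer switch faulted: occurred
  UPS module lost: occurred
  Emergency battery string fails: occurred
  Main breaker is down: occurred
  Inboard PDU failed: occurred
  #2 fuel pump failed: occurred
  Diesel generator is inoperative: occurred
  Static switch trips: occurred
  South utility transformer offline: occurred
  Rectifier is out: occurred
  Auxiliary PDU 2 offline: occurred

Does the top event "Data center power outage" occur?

Yes

Bus B unavailable [AND]: Inboard PDU failed=occurs, #2 fuel pump failed=occurs → all inputs occur → occurs.
UPS chain inoperative [AND]: Emergency battery string fails=occurs, Main breaker is down=occurs → all inputs occur → occurs.
Bus A down [AND]: UPS chain inoperative=occurs, South utility transformer offline=occurs → all inputs occur → occurs.
Generator path inoperative [AND]: Bus B unavailable=occurs, Static switch trips=occurs, Bus A down=occurs, UPS module lost=occurs → all inputs occur → occurs.
Distribution tier inoperative [OR]: Emergency automatic transfer switch faulted=occurs, Diesel generator is inoperative=occurs → at least one input occurs → occurs.
Utility feed inoperative [OR]: Rectifier is out=occurs, Auxiliary PDU 2 offline=occurs → at least one input occurs → occurs.
Data center power outage [AND]: Generator path inoperative=occurs, Distribution tier inoperative=occurs, Utility feed inoperative=occurs → all inputs occur → occurs.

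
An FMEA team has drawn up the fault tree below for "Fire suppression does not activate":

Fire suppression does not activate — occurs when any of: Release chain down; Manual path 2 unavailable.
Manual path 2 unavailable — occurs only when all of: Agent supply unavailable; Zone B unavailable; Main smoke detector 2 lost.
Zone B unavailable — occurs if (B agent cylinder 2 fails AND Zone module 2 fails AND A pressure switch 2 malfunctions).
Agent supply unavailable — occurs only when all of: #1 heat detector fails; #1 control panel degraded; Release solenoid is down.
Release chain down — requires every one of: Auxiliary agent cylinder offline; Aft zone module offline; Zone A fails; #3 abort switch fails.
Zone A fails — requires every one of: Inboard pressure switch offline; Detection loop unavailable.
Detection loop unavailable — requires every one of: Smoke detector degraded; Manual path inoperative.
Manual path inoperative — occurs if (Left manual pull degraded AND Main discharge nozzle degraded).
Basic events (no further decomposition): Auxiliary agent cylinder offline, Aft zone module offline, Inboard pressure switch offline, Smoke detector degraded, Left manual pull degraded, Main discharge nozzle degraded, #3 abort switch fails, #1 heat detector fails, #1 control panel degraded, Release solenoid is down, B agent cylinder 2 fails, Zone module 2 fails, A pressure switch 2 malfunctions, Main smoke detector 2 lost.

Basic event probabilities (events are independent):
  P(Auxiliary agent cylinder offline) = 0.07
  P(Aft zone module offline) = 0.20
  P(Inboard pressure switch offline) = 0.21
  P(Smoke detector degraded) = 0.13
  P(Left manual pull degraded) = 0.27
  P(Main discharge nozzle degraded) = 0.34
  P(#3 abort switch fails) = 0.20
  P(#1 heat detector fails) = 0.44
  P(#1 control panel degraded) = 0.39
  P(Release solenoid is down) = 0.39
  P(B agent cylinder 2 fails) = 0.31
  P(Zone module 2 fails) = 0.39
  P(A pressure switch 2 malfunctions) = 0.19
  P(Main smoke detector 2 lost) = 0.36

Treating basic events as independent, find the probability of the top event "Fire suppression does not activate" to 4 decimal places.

P(Manual path inoperative) [AND] = 0.27 × 0.34 = 0.091800
P(Detection loop unavailable) [AND] = 0.13 × 0.091800 = 0.011934
P(Zone A fails) [AND] = 0.21 × 0.011934 = 0.002506
P(Release chain down) [AND] = 0.07 × 0.20 × 0.002506 × 0.20 = 0.000007
P(Agent supply unavailable) [AND] = 0.44 × 0.39 × 0.39 = 0.066924
P(Zone B unavailable) [AND] = 0.31 × 0.39 × 0.19 = 0.022971
P(Manual path 2 unavailable) [AND] = 0.066924 × 0.022971 × 0.36 = 0.000553
P(Fire suppression does not activate) [OR] = 1 − (1−0.000007) × (1−0.000553) = 0.000560
Rounded to 4 decimal places: P(Fire suppression does not activate) ≈ 0.0006.

0.0006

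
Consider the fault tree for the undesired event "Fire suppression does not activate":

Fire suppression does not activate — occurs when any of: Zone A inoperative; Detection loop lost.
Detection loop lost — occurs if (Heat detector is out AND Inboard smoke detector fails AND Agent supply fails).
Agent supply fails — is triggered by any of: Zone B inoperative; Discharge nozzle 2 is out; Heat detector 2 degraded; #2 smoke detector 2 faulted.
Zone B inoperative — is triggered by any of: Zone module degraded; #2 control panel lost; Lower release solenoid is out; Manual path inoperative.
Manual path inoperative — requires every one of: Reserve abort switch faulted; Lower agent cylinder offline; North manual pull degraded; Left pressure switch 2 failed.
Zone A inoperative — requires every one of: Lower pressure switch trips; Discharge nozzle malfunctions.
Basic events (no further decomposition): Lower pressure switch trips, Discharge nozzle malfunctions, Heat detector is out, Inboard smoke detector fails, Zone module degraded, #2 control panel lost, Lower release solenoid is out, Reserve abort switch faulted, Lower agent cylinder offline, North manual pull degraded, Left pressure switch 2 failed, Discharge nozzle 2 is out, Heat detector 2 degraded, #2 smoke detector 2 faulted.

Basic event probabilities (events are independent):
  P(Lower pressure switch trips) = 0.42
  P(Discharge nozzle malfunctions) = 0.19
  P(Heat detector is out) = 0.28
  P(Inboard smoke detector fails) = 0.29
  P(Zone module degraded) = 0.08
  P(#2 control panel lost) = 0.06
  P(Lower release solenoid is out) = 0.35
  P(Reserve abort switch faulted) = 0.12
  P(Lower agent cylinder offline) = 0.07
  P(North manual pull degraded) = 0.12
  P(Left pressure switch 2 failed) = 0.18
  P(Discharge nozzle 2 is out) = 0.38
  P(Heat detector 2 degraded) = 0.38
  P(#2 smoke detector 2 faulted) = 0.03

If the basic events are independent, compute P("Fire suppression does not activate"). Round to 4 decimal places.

0.1389

P(Zone A inoperative) [AND] = 0.42 × 0.19 = 0.079800
P(Manual path inoperative) [AND] = 0.12 × 0.07 × 0.12 × 0.18 = 0.000181
P(Zone B inoperative) [OR] = 1 − (1−0.08) × (1−0.06) × (1−0.35) × (1−0.000181) = 0.437982
P(Agent supply fails) [OR] = 1 − (1−0.437982) × (1−0.38) × (1−0.38) × (1−0.03) = 0.790441
P(Detection loop lost) [AND] = 0.28 × 0.29 × 0.790441 = 0.064184
P(Fire suppression does not activate) [OR] = 1 − (1−0.079800) × (1−0.064184) = 0.138862
Rounded to 4 decimal places: P(Fire suppression does not activate) ≈ 0.1389.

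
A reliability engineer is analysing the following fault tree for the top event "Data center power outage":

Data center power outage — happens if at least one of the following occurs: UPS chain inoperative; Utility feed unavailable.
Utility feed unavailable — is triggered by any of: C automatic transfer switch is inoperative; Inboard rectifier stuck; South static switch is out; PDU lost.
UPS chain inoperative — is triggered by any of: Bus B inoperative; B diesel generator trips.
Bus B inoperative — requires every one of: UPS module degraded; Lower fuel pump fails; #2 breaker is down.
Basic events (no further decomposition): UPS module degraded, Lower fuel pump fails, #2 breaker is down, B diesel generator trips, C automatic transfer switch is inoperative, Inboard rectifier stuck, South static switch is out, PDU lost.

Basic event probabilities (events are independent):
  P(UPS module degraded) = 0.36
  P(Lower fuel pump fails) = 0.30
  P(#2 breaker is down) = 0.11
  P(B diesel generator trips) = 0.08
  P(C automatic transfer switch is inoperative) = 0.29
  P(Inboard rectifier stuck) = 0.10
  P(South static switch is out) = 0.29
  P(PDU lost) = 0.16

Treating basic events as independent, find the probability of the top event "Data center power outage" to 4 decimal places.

P(Bus B inoperative) [AND] = 0.36 × 0.30 × 0.11 = 0.011880
P(UPS chain inoperative) [OR] = 1 − (1−0.011880) × (1−0.08) = 0.090930
P(Utility feed unavailable) [OR] = 1 − (1−0.29) × (1−0.10) × (1−0.29) × (1−0.16) = 0.618900
P(Data center power outage) [OR] = 1 − (1−0.090930) × (1−0.618900) = 0.653553
Rounded to 4 decimal places: P(Data center power outage) ≈ 0.6536.

0.6536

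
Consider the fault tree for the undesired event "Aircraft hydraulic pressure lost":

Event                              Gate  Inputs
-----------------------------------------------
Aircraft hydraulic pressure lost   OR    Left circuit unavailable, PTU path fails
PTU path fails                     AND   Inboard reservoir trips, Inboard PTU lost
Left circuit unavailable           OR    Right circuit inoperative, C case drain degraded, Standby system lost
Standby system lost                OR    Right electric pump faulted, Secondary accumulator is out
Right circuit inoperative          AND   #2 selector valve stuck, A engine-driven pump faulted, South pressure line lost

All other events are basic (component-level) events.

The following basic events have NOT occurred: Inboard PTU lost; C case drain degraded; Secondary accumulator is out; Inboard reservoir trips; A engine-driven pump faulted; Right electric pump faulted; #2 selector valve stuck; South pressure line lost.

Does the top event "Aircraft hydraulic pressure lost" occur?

Right circuit inoperative [AND]: #2 selector valve stuck=not, A engine-driven pump faulted=not, South pressure line lost=not → not all inputs occur → does not occur.
Standby system lost [OR]: Right electric pump faulted=not, Secondary accumulator is out=not → no input occurs → does not occur.
Left circuit unavailable [OR]: Right circuit inoperative=not, C case drain degraded=not, Standby system lost=not → no input occurs → does not occur.
PTU path fails [AND]: Inboard reservoir trips=not, Inboard PTU lost=not → not all inputs occur → does not occur.
Aircraft hydraulic pressure lost [OR]: Left circuit unavailable=not, PTU path fails=not → no input occurs → does not occur.

No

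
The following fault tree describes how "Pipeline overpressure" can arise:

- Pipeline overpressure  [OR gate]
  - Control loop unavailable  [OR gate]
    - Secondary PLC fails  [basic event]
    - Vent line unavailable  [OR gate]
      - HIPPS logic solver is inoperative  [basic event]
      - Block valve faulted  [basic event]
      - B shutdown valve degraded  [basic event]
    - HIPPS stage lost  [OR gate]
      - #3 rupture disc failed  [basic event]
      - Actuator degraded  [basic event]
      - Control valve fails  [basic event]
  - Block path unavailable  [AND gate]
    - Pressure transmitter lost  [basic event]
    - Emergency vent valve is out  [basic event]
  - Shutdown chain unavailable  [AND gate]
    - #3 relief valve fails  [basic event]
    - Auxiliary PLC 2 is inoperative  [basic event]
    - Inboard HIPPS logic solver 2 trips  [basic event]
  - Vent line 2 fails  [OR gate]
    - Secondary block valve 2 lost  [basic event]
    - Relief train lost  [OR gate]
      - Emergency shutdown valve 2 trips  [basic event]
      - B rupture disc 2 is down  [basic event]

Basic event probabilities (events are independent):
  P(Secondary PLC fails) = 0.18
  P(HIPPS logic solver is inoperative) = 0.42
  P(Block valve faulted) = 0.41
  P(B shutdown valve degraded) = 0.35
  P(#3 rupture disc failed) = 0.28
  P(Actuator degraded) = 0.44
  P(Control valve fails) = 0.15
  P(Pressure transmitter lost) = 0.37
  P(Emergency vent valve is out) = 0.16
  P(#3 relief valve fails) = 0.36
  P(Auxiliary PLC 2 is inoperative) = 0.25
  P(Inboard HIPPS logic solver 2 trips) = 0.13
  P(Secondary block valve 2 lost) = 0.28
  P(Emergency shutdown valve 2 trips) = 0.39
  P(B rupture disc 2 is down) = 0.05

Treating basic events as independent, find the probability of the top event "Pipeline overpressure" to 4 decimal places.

P(Vent line unavailable) [OR] = 1 − (1−0.42) × (1−0.41) × (1−0.35) = 0.777570
P(HIPPS stage lost) [OR] = 1 − (1−0.28) × (1−0.44) × (1−0.15) = 0.657280
P(Control loop unavailable) [OR] = 1 − (1−0.18) × (1−0.777570) × (1−0.657280) = 0.937490
P(Block path unavailable) [AND] = 0.37 × 0.16 = 0.059200
P(Shutdown chain unavailable) [AND] = 0.36 × 0.25 × 0.13 = 0.011700
P(Relief train lost) [OR] = 1 − (1−0.39) × (1−0.05) = 0.420500
P(Vent line 2 fails) [OR] = 1 − (1−0.28) × (1−0.420500) = 0.582760
P(Pipeline overpressure) [OR] = 1 − (1−0.937490) × (1−0.059200) × (1−0.011700) × (1−0.582760) = 0.975749
Rounded to 4 decimal places: P(Pipeline overpressure) ≈ 0.9757.

0.9757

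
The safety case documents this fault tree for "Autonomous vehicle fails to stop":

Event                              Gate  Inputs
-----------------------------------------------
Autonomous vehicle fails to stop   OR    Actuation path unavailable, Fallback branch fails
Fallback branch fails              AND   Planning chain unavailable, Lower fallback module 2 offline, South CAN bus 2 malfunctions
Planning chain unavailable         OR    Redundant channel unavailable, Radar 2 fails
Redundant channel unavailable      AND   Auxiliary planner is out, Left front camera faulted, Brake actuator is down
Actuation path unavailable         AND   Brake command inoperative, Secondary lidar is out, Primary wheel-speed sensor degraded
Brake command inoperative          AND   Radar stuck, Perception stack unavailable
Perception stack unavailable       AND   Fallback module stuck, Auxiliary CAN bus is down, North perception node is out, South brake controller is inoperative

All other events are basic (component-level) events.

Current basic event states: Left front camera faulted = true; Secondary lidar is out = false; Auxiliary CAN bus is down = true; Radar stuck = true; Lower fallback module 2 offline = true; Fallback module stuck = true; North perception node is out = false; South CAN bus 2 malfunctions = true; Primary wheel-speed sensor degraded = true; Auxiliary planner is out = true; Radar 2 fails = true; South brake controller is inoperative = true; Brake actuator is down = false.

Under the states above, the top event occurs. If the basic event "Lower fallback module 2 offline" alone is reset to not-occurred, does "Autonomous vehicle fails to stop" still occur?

No

Counterfactual: set "Lower fallback module 2 offline" to not occurred.
Perception stack unavailable [AND]: Fallback module stuck=occurs, Auxiliary CAN bus is down=occurs, North perception node is out=not, South brake controller is inoperative=occurs → not all inputs occur → does not occur.
Brake command inoperative [AND]: Radar stuck=occurs, Perception stack unavailable=not → not all inputs occur → does not occur.
Actuation path unavailable [AND]: Brake command inoperative=not, Secondary lidar is out=not, Primary wheel-speed sensor degraded=occurs → not all inputs occur → does not occur.
Redundant channel unavailable [AND]: Auxiliary planner is out=occurs, Left front camera faulted=occurs, Brake actuator is down=not → not all inputs occur → does not occur.
Planning chain unavailable [OR]: Redundant channel unavailable=not, Radar 2 fails=occurs → at least one input occurs → occurs.
Fallback branch fails [AND]: Planning chain unavailable=occurs, Lower fallback module 2 offline=not, South CAN bus 2 malfunctions=occurs → not all inputs occur → does not occur.
Autonomous vehicle fails to stop [OR]: Actuation path unavailable=not, Fallback branch fails=not → no input occurs → does not occur.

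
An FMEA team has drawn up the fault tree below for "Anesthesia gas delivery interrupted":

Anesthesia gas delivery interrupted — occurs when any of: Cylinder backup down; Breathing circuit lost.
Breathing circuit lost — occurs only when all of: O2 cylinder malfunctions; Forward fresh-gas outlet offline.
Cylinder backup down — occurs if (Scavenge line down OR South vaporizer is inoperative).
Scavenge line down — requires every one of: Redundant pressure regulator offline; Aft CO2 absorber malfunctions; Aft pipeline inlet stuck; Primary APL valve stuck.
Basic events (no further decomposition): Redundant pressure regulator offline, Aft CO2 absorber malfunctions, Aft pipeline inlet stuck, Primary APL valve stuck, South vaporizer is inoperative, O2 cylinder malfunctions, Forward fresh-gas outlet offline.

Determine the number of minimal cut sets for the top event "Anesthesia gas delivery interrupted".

Scavenge line down [AND]: one cut set from each child combined → 1 × 1 × 1 × 1 = 1 cut set(s).
Cylinder backup down [OR]: union of children's cut sets → 2 cut set(s).
Breathing circuit lost [AND]: one cut set from each child combined → 1 × 1 = 1 cut set(s).
Anesthesia gas delivery interrupted [OR]: union of children's cut sets → 3 cut set(s).
Minimal cut sets: {Aft CO2 absorber malfunctions, Aft pipeline inlet stuck, Primary APL valve stuck, Redundant pressure regulator offline}; {South vaporizer is inoperative}; {Forward fresh-gas outlet offline, O2 cylinder malfunctions}.

3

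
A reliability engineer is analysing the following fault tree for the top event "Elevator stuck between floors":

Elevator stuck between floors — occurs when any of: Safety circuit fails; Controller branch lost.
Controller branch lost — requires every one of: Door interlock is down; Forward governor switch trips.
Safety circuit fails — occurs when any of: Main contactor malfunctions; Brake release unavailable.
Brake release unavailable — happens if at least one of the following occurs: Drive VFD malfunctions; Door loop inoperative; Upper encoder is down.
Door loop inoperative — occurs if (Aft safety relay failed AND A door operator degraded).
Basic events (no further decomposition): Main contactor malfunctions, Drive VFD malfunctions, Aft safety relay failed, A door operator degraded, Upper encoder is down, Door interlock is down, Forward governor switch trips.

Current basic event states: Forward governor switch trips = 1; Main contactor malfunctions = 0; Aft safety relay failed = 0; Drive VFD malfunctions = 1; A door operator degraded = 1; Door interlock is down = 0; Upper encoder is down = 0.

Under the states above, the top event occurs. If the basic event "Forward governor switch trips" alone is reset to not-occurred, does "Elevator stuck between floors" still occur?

Yes

Counterfactual: set "Forward governor switch trips" to not occurred.
Door loop inoperative [AND]: Aft safety relay failed=not, A door operator degraded=occurs → not all inputs occur → does not occur.
Brake release unavailable [OR]: Drive VFD malfunctions=occurs, Door loop inoperative=not, Upper encoder is down=not → at least one input occurs → occurs.
Safety circuit fails [OR]: Main contactor malfunctions=not, Brake release unavailable=occurs → at least one input occurs → occurs.
Controller branch lost [AND]: Door interlock is down=not, Forward governor switch trips=not → not all inputs occur → does not occur.
Elevator stuck between floors [OR]: Safety circuit fails=occurs, Controller branch lost=not → at least one input occurs → occurs.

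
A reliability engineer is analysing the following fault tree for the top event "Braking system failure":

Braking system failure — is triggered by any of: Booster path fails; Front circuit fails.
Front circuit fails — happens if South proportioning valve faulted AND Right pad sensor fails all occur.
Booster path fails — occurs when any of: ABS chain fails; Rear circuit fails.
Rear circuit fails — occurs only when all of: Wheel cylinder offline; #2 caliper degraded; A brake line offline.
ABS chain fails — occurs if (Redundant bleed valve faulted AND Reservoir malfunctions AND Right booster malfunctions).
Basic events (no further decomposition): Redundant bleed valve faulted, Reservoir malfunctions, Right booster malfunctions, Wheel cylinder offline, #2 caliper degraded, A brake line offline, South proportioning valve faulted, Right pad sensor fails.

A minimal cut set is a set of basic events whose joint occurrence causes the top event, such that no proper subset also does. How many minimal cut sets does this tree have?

ABS chain fails [AND]: one cut set from each child combined → 1 × 1 × 1 = 1 cut set(s).
Rear circuit fails [AND]: one cut set from each child combined → 1 × 1 × 1 = 1 cut set(s).
Booster path fails [OR]: union of children's cut sets → 2 cut set(s).
Front circuit fails [AND]: one cut set from each child combined → 1 × 1 = 1 cut set(s).
Braking system failure [OR]: union of children's cut sets → 3 cut set(s).
Minimal cut sets: {Redundant bleed valve faulted, Reservoir malfunctions, Right booster malfunctions}; {#2 caliper degraded, A brake line offline, Wheel cylinder offline}; {Right pad sensor fails, South proportioning valve faulted}.

3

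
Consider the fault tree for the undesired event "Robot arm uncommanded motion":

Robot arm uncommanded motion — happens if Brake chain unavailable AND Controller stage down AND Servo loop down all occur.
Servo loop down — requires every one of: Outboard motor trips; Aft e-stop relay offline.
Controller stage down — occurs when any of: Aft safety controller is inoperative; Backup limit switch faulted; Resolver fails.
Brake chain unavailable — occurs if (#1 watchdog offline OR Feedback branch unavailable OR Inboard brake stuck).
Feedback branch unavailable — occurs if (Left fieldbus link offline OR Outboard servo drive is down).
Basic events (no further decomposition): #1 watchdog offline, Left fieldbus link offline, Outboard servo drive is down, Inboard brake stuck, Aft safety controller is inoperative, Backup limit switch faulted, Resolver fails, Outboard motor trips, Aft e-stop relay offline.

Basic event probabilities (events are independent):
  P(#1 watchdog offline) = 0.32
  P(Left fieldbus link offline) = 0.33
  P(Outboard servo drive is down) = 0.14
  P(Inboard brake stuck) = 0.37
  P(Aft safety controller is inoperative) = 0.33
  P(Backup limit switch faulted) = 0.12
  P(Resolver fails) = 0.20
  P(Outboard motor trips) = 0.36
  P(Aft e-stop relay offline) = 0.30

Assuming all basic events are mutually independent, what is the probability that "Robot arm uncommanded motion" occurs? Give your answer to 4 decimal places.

0.0430

P(Feedback branch unavailable) [OR] = 1 − (1−0.33) × (1−0.14) = 0.423800
P(Brake chain unavailable) [OR] = 1 − (1−0.32) × (1−0.423800) × (1−0.37) = 0.753156
P(Controller stage down) [OR] = 1 − (1−0.33) × (1−0.12) × (1−0.20) = 0.528320
P(Servo loop down) [AND] = 0.36 × 0.30 = 0.108000
P(Robot arm uncommanded motion) [AND] = 0.753156 × 0.528320 × 0.108000 = 0.042974
Rounded to 4 decimal places: P(Robot arm uncommanded motion) ≈ 0.0430.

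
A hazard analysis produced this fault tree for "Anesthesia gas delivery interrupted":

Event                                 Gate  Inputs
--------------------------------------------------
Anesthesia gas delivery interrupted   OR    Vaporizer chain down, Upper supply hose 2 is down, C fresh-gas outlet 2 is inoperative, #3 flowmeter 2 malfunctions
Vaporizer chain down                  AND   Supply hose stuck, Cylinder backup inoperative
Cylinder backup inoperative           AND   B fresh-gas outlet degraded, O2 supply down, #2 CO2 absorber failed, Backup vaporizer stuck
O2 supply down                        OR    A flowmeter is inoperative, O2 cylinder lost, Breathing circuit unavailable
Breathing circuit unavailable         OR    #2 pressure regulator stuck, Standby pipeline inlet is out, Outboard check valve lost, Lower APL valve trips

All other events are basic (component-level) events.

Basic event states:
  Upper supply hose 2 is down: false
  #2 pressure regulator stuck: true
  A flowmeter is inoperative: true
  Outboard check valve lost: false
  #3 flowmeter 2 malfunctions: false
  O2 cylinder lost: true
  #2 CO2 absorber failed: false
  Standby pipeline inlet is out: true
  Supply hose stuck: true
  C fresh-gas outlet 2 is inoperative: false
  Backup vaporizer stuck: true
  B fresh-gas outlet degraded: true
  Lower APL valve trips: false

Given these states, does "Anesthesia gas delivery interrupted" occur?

Breathing circuit unavailable [OR]: #2 pressure regulator stuck=occurs, Standby pipeline inlet is out=occurs, Outboard check valve lost=not, Lower APL valve trips=not → at least one input occurs → occurs.
O2 supply down [OR]: A flowmeter is inoperative=occurs, O2 cylinder lost=occurs, Breathing circuit unavailable=occurs → at least one input occurs → occurs.
Cylinder backup inoperative [AND]: B fresh-gas outlet degraded=occurs, O2 supply down=occurs, #2 CO2 absorber failed=not, Backup vaporizer stuck=occurs → not all inputs occur → does not occur.
Vaporizer chain down [AND]: Supply hose stuck=occurs, Cylinder backup inoperative=not → not all inputs occur → does not occur.
Anesthesia gas delivery interrupted [OR]: Vaporizer chain down=not, Upper supply hose 2 is down=not, C fresh-gas outlet 2 is inoperative=not, #3 flowmeter 2 malfunctions=not → no input occurs → does not occur.

No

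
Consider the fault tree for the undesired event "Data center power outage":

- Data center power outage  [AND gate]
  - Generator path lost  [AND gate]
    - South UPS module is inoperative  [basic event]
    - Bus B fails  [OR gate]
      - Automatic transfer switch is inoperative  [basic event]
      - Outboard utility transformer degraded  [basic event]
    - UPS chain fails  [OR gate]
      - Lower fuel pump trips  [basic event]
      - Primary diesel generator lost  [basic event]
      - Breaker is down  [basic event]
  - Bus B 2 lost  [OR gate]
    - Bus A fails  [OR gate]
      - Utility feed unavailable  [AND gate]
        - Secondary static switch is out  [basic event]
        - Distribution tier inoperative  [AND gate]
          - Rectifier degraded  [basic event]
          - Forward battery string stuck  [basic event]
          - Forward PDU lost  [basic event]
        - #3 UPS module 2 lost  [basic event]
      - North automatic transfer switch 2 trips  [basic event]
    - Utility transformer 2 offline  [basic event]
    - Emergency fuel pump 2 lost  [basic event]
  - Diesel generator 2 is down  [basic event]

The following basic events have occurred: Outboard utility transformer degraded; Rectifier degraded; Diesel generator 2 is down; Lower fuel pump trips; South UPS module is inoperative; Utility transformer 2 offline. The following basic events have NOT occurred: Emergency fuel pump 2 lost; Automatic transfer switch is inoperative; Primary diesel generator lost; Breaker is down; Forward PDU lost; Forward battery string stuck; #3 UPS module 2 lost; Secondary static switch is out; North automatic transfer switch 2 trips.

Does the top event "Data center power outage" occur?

Yes

Bus B fails [OR]: Automatic transfer switch is inoperative=not, Outboard utility transformer degraded=occurs → at least one input occurs → occurs.
UPS chain fails [OR]: Lower fuel pump trips=occurs, Primary diesel generator lost=not, Breaker is down=not → at least one input occurs → occurs.
Generator path lost [AND]: South UPS module is inoperative=occurs, Bus B fails=occurs, UPS chain fails=occurs → all inputs occur → occurs.
Distribution tier inoperative [AND]: Rectifier degraded=occurs, Forward battery string stuck=not, Forward PDU lost=not → not all inputs occur → does not occur.
Utility feed unavailable [AND]: Secondary static switch is out=not, Distribution tier inoperative=not, #3 UPS module 2 lost=not → not all inputs occur → does not occur.
Bus A fails [OR]: Utility feed unavailable=not, North automatic transfer switch 2 trips=not → no input occurs → does not occur.
Bus B 2 lost [OR]: Bus A fails=not, Utility transformer 2 offline=occurs, Emergency fuel pump 2 lost=not → at least one input occurs → occurs.
Data center power outage [AND]: Generator path lost=occurs, Bus B 2 lost=occurs, Diesel generator 2 is down=occurs → all inputs occur → occurs.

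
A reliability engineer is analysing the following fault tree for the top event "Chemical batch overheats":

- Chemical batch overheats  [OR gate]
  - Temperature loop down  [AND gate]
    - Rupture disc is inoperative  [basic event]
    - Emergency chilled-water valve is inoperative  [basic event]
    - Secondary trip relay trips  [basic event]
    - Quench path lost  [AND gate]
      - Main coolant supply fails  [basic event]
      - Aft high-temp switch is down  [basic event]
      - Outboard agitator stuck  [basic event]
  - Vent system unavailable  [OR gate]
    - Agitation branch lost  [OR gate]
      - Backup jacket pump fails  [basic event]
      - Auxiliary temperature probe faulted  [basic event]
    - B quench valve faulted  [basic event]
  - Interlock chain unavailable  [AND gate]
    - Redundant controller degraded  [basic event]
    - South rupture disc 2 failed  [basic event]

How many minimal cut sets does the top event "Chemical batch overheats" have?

Quench path lost [AND]: one cut set from each child combined → 1 × 1 × 1 = 1 cut set(s).
Temperature loop down [AND]: one cut set from each child combined → 1 × 1 × 1 × 1 = 1 cut set(s).
Agitation branch lost [OR]: union of children's cut sets → 2 cut set(s).
Vent system unavailable [OR]: union of children's cut sets → 3 cut set(s).
Interlock chain unavailable [AND]: one cut set from each child combined → 1 × 1 = 1 cut set(s).
Chemical batch overheats [OR]: union of children's cut sets → 5 cut set(s).
Minimal cut sets: {Aft high-temp switch is down, Emergency chilled-water valve is inoperative, Main coolant supply fails, Outboard agitator stuck, Rupture disc is inoperative, Secondary trip relay trips}; {Backup jacket pump fails}; {Auxiliary temperature probe faulted}; {B quench valve faulted}; {Redundant controller degraded, South rupture disc 2 failed}.

5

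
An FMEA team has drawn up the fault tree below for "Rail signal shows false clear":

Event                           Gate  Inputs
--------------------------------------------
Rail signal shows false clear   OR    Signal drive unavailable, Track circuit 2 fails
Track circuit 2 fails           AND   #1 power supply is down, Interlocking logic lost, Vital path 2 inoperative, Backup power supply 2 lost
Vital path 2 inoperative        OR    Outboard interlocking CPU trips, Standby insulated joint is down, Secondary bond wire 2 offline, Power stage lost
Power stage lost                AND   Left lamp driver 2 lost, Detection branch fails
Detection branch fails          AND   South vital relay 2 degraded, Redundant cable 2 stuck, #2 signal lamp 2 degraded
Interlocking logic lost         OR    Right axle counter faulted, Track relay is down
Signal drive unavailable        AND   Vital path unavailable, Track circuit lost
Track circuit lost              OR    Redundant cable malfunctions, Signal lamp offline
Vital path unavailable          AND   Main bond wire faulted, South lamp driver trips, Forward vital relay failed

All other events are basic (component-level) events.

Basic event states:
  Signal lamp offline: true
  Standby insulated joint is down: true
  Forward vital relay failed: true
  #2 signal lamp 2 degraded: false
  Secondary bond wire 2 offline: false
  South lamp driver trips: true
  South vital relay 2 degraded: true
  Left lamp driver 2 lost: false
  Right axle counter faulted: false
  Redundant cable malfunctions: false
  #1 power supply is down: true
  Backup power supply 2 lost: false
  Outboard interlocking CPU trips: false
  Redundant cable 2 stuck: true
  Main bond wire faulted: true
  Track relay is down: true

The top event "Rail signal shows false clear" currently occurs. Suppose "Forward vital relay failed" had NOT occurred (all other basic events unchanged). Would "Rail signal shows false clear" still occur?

No

Counterfactual: set "Forward vital relay failed" to not occurred.
Vital path unavailable [AND]: Main bond wire faulted=occurs, South lamp driver trips=occurs, Forward vital relay failed=not → not all inputs occur → does not occur.
Track circuit lost [OR]: Redundant cable malfunctions=not, Signal lamp offline=occurs → at least one input occurs → occurs.
Signal drive unavailable [AND]: Vital path unavailable=not, Track circuit lost=occurs → not all inputs occur → does not occur.
Interlocking logic lost [OR]: Right axle counter faulted=not, Track relay is down=occurs → at least one input occurs → occurs.
Detection branch fails [AND]: South vital relay 2 degraded=occurs, Redundant cable 2 stuck=occurs, #2 signal lamp 2 degraded=not → not all inputs occur → does not occur.
Power stage lost [AND]: Left lamp driver 2 lost=not, Detection branch fails=not → not all inputs occur → does not occur.
Vital path 2 inoperative [OR]: Outboard interlocking CPU trips=not, Standby insulated joint is down=occurs, Secondary bond wire 2 offline=not, Power stage lost=not → at least one input occurs → occurs.
Track circuit 2 fails [AND]: #1 power supply is down=occurs, Interlocking logic lost=occurs, Vital path 2 inoperative=occurs, Backup power supply 2 lost=not → not all inputs occur → does not occur.
Rail signal shows false clear [OR]: Signal drive unavailable=not, Track circuit 2 fails=not → no input occurs → does not occur.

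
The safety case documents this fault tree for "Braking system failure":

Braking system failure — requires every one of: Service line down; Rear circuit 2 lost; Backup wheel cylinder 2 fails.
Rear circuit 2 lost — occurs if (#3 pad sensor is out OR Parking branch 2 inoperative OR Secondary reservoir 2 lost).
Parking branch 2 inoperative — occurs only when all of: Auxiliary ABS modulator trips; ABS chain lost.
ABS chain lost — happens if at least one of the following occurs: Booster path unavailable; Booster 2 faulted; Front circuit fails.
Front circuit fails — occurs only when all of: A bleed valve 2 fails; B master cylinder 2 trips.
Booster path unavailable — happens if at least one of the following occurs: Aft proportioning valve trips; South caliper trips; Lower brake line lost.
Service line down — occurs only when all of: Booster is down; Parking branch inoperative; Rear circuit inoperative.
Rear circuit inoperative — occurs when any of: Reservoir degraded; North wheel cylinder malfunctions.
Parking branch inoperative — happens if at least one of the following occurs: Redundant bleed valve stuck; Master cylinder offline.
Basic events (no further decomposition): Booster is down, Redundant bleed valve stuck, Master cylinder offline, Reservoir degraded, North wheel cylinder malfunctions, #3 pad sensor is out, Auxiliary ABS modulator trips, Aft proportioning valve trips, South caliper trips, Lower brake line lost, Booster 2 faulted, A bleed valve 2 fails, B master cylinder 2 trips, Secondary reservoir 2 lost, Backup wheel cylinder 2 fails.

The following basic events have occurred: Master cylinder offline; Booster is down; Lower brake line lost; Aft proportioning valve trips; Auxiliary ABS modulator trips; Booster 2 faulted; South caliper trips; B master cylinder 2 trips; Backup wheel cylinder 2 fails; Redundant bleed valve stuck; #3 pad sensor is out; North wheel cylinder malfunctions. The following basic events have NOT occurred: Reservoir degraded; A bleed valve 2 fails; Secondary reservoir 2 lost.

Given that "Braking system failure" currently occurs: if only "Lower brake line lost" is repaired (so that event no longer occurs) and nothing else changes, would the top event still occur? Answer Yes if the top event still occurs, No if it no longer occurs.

Yes

Counterfactual: set "Lower brake line lost" to not occurred.
Parking branch inoperative [OR]: Redundant bleed valve stuck=occurs, Master cylinder offline=occurs → at least one input occurs → occurs.
Rear circuit inoperative [OR]: Reservoir degraded=not, North wheel cylinder malfunctions=occurs → at least one input occurs → occurs.
Service line down [AND]: Booster is down=occurs, Parking branch inoperative=occurs, Rear circuit inoperative=occurs → all inputs occur → occurs.
Booster path unavailable [OR]: Aft proportioning valve trips=occurs, South caliper trips=occurs, Lower brake line lost=not → at least one input occurs → occurs.
Front circuit fails [AND]: A bleed valve 2 fails=not, B master cylinder 2 trips=occurs → not all inputs occur → does not occur.
ABS chain lost [OR]: Booster path unavailable=occurs, Booster 2 faulted=occurs, Front circuit fails=not → at least one input occurs → occurs.
Parking branch 2 inoperative [AND]: Auxiliary ABS modulator trips=occurs, ABS chain lost=occurs → all inputs occur → occurs.
Rear circuit 2 lost [OR]: #3 pad sensor is out=occurs, Parking branch 2 inoperative=occurs, Secondary reservoir 2 lost=not → at least one input occurs → occurs.
Braking system failure [AND]: Service line down=occurs, Rear circuit 2 lost=occurs, Backup wheel cylinder 2 fails=occurs → all inputs occur → occurs.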